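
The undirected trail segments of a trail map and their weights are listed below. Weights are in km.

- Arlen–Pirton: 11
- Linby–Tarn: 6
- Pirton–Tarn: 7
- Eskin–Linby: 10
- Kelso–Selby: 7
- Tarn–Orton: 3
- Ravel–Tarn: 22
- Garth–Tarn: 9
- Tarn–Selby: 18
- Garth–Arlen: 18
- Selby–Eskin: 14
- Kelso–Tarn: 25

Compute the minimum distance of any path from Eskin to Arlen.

34 km

Settle nodes by increasing distance from Eskin:
Eskin: 0
Linby: 10  (via Eskin)
Selby: 14  (via Eskin)
Tarn: 16  (via Linby)
Orton: 19  (via Tarn)
Kelso: 21  (via Selby)
Pirton: 23  (via Tarn)
Garth: 25  (via Tarn)
Arlen: 34  (via Pirton)
Shortest route: Eskin–Linby–Tarn–Pirton–Arlen = 34 km.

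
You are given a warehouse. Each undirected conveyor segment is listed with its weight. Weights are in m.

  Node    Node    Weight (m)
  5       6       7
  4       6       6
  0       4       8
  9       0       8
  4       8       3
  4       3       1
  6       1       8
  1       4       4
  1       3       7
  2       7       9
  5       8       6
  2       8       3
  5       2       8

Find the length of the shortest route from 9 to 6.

22 m

Settle nodes by increasing distance from 9:
9: 0
0: 8  (via 9)
4: 16  (via 0)
3: 17  (via 4)
8: 19  (via 4)
1: 20  (via 4)
2: 22  (via 8)
6: 22  (via 4)
Shortest route: 9 → 0 → 4 → 6 = 22 m.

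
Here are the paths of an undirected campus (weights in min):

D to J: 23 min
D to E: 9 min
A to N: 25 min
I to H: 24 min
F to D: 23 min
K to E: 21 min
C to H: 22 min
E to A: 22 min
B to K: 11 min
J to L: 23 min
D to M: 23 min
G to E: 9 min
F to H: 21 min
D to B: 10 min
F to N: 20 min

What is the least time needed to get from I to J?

Running Dijkstra from I:
I: 0
H: 24  (via I)
F: 45  (via H)
C: 46  (via H)
N: 65  (via F)
D: 68  (via F)
E: 77  (via D)
B: 78  (via D)
G: 86  (via E)
K: 89  (via B)
A: 90  (via N)
J: 91  (via D)
Shortest route: I → H → F → D → J = 91 min.

91 min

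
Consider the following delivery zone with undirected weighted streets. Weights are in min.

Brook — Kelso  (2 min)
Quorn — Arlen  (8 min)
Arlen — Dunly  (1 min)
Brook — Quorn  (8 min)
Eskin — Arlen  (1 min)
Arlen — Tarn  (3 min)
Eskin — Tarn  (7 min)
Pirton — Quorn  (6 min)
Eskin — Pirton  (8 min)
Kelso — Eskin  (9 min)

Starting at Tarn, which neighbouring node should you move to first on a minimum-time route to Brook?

Arlen

Compare a few routes:
Tarn–Eskin–Kelso–Brook: 7+9+2 = 18
Tarn–Arlen–Eskin–Kelso–Brook: 3+1+9+2 = 15
The minimum is 15 min via Tarn–Arlen–Eskin–Kelso–Brook.
So from Tarn the first move is to Arlen.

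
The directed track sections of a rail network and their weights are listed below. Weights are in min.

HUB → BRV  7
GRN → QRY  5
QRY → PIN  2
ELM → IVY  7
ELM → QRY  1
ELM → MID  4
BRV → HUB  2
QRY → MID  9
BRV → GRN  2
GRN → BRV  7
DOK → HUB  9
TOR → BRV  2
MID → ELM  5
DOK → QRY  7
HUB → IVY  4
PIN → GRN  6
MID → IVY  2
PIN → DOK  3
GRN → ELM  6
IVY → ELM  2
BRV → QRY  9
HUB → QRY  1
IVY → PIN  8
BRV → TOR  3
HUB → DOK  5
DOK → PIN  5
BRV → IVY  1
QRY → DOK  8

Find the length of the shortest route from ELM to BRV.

16 min

Compare a few routes:
ELM → QRY → DOK → HUB → BRV: 1+8+9+7 = 25
ELM → QRY → PIN → DOK → HUB → BRV: 1+2+3+9+7 = 22
ELM → QRY → PIN → GRN → BRV: 1+2+6+7 = 16
The minimum is 16 min via ELM → QRY → PIN → GRN → BRV.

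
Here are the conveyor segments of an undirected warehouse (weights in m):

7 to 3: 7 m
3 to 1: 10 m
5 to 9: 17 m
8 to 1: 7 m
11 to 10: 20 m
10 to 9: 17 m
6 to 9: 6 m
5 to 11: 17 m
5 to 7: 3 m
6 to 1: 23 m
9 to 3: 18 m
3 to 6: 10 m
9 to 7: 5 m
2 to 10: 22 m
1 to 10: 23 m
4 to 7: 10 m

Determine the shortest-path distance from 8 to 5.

27 m

Enumerating some paths:
8 → 1 → 3 → 9 → 7 → 5: 7+10+18+5+3 = 43
8 → 1 → 3 → 6 → 9 → 7 → 5: 7+10+10+6+5+3 = 41
8 → 1 → 6 → 9 → 7 → 5: 7+23+6+5+3 = 44
8 → 1 → 3 → 7 → 5: 7+10+7+3 = 27
The minimum is 27 m via 8 → 1 → 3 → 7 → 5.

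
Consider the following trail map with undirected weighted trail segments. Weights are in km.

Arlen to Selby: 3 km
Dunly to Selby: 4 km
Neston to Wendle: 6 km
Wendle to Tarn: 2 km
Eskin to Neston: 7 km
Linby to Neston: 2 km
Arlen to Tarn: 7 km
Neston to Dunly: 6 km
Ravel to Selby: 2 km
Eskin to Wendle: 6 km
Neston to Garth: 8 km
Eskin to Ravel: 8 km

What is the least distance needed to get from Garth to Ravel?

20 km

Settle nodes by increasing distance from Garth:
Garth: 0
Neston: 8  (via Garth)
Linby: 10  (via Neston)
Wendle: 14  (via Neston)
Dunly: 14  (via Neston)
Eskin: 15  (via Neston)
Tarn: 16  (via Wendle)
Selby: 18  (via Dunly)
Ravel: 20  (via Selby)
Shortest route: Garth → Neston → Dunly → Selby → Ravel = 20 km.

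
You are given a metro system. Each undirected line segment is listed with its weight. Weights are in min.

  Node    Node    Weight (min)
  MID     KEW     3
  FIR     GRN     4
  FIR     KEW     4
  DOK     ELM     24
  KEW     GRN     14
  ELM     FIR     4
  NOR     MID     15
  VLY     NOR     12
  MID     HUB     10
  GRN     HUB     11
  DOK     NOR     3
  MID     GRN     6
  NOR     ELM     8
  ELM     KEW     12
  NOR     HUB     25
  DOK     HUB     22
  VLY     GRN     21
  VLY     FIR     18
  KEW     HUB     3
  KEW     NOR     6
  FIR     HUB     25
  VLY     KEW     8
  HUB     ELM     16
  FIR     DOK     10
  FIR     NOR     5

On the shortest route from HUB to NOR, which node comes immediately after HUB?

Candidate routes:
HUB–KEW–NOR: 3+6 = 9
HUB–MID–KEW–NOR: 10+3+6 = 19
HUB–KEW–FIR–NOR: 3+4+5 = 12
The minimum is 9 min via HUB–KEW–NOR.
So from HUB the first move is to KEW.

KEW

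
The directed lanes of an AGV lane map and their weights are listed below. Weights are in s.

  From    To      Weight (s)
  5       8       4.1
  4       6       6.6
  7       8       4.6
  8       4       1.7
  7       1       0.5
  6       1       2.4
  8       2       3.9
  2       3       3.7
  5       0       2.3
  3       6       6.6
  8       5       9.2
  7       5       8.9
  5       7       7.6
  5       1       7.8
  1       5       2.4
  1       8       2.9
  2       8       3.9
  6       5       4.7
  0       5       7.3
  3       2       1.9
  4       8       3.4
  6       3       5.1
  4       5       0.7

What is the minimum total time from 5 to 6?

12.4 s

Compare a few routes:
5 → 7 → 1 → 8 → 4 → 6: 7.6+0.5+2.9+1.7+6.6 = 19.3
5 → 8 → 4 → 6: 4.1+1.7+6.6 = 12.4
5 → 8 → 2 → 3 → 6: 4.1+3.9+3.7+6.6 = 18.3
5 → 1 → 8 → 4 → 6: 7.8+2.9+1.7+6.6 = 19
The minimum is 12.4 s via 5 → 8 → 4 → 6.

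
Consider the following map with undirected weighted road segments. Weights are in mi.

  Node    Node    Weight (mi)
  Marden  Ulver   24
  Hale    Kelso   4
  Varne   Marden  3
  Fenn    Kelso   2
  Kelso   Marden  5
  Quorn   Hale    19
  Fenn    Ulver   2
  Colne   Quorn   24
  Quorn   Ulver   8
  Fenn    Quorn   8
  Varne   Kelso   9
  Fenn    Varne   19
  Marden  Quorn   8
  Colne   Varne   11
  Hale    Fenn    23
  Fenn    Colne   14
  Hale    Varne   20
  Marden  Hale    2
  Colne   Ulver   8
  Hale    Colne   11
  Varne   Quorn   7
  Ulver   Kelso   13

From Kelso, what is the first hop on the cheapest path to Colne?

Fenn

Compare a few routes:
Kelso → Fenn → Ulver → Colne: 2+2+8 = 12
Kelso → Hale → Colne: 4+11 = 15
Kelso → Fenn → Colne: 2+14 = 16
Cheapest is Kelso → Fenn → Ulver → Colne at 12 mi.
So from Kelso the first move is to Fenn.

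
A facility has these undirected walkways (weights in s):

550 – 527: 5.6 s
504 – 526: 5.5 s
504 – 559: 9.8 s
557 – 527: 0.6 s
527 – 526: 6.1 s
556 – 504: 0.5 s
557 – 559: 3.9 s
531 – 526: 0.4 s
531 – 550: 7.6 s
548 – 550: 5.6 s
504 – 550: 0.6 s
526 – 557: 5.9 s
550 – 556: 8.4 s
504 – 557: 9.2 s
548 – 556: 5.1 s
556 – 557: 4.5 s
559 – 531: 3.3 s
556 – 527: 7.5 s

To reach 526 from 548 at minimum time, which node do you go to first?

556

Compare a few routes:
548 → 556 → 504 → 526: 5.1+0.5+5.5 = 11.1
548 → 556 → 504 → 550 → 531 → 526: 5.1+0.5+0.6+7.6+0.4 = 14.2
548 → 550 → 531 → 526: 5.6+7.6+0.4 = 13.6
548 → 550 → 504 → 526: 5.6+0.6+5.5 = 11.7
The minimum is 11.1 s via 548 → 556 → 504 → 526.
So from 548 the first move is to 556.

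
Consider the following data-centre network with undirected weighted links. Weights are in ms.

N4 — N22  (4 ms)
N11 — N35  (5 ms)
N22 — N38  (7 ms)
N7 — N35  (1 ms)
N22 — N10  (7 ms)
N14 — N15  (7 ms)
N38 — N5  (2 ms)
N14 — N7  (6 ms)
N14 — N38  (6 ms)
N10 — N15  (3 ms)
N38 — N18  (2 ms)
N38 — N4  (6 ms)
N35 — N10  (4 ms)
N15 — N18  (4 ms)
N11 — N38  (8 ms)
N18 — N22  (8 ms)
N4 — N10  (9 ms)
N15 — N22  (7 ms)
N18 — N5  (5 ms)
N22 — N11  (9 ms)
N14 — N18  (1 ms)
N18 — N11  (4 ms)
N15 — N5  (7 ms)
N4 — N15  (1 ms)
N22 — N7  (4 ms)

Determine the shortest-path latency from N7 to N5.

Settle nodes by increasing distance from N7:
N7: 0
N35: 1  (via N7)
N22: 4  (via N7)
N10: 5  (via N35)
N14: 6  (via N7)
N11: 6  (via N35)
N18: 7  (via N14)
N15: 8  (via N10)
N4: 8  (via N22)
N38: 9  (via N18)
N5: 11  (via N38)
Shortest route: N7–N14–N18–N38–N5 = 11 ms.

11 ms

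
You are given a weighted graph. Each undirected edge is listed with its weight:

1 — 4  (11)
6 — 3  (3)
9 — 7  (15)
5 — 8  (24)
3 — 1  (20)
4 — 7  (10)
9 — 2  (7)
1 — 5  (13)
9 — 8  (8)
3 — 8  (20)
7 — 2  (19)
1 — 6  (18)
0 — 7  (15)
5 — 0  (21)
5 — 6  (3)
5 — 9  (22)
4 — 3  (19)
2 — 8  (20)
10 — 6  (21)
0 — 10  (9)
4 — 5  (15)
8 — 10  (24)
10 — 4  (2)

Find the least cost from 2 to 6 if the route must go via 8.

Best 2 to 8: 2–9–8 costing 15
Shortest 8→6: 8–3–6 = 23
Total via 8: 15 + 23 = 38.

38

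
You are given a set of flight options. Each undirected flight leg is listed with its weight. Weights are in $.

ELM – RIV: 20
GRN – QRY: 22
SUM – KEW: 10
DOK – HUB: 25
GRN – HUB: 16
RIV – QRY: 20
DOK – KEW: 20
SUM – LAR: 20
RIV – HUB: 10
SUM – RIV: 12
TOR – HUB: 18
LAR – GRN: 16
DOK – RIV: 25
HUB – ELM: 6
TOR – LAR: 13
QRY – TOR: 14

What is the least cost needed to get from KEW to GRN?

Running Dijkstra from KEW:
KEW: 0
SUM: 10  (via KEW)
DOK: 20  (via KEW)
RIV: 22  (via SUM)
LAR: 30  (via SUM)
HUB: 32  (via RIV)
ELM: 38  (via HUB)
QRY: 42  (via RIV)
TOR: 43  (via LAR)
GRN: 46  (via LAR)
Shortest route: KEW → SUM → LAR → GRN = $46.

$46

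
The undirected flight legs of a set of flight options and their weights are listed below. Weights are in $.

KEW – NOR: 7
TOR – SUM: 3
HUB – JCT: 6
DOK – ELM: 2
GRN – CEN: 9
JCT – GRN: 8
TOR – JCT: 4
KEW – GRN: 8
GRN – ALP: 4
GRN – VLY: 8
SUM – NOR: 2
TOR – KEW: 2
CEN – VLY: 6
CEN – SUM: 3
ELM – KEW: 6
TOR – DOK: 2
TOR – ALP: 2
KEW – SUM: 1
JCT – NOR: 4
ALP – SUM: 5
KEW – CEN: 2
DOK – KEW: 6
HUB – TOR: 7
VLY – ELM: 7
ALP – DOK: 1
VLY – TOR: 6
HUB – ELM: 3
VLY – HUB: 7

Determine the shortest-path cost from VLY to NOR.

$11

Candidate routes:
VLY - TOR - JCT - NOR: 6+4+4 = 14
VLY - TOR - SUM - NOR: 6+3+2 = 11
The minimum is $11 via VLY - TOR - SUM - NOR.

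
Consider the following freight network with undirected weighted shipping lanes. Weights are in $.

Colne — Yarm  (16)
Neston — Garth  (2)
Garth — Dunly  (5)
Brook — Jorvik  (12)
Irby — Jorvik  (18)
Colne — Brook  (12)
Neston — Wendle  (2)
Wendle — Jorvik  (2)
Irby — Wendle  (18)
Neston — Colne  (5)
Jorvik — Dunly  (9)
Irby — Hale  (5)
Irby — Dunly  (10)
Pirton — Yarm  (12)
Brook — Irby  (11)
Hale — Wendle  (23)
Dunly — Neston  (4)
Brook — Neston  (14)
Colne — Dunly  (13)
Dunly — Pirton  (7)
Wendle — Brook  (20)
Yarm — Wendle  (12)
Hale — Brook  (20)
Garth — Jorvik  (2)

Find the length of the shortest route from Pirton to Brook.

Settle nodes by increasing distance from Pirton:
Pirton: 0
Dunly: 7  (via Pirton)
Neston: 11  (via Dunly)
Garth: 12  (via Dunly)
Yarm: 12  (via Pirton)
Wendle: 13  (via Neston)
Jorvik: 14  (via Garth)
Colne: 16  (via Neston)
Irby: 17  (via Dunly)
Hale: 22  (via Irby)
Brook: 25  (via Neston)
Shortest route: Pirton → Dunly → Neston → Brook = $25.

$25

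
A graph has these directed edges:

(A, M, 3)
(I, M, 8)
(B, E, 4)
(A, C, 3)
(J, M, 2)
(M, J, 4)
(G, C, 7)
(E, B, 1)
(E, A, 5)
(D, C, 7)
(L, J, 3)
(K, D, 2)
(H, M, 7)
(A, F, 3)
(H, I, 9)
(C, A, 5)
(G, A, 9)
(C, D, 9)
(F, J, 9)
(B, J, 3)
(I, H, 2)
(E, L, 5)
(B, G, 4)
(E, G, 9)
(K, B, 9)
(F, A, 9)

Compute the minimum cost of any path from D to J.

19

Enumerating some paths:
D - C - A - M - J: 7+5+3+4 = 19
D - C - A - F - J: 7+5+3+9 = 24
Cheapest is D - C - A - M - J at 19.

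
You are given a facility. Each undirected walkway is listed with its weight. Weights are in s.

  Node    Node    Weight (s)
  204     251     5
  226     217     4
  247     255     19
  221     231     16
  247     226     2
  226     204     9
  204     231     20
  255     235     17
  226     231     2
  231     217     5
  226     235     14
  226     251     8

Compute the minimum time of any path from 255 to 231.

23 s

Running Dijkstra from 255:
255: 0
235: 17  (via 255)
247: 19  (via 255)
226: 21  (via 247)
231: 23  (via 226)
Shortest route: 255 → 247 → 226 → 231 = 23 s.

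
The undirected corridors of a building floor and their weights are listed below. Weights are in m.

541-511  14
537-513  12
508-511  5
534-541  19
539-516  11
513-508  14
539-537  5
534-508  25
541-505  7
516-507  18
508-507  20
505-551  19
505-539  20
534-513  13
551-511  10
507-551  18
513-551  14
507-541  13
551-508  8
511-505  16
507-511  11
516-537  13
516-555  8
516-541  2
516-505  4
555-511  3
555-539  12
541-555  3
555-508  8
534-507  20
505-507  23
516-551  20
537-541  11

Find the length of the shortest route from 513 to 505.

29 m

Running Dijkstra from 513:
513: 0
537: 12  (via 513)
534: 13  (via 513)
508: 14  (via 513)
551: 14  (via 513)
539: 17  (via 537)
511: 19  (via 508)
555: 22  (via 508)
541: 23  (via 537)
516: 25  (via 537)
505: 29  (via 516)
Shortest route: 513 → 537 → 516 → 505 = 29 m.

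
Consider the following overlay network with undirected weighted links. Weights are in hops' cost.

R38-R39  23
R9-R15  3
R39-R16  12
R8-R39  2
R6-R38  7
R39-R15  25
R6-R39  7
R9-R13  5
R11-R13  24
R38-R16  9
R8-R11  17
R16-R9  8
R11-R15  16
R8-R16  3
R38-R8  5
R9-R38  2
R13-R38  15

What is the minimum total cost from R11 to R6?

26 hops' cost

Running Dijkstra from R11:
R11: 0
R15: 16  (via R11)
R8: 17  (via R11)
R39: 19  (via R8)
R9: 19  (via R15)
R16: 20  (via R8)
R38: 21  (via R9)
R13: 24  (via R11)
R6: 26  (via R39)
Shortest route: R11–R8–R39–R6 = 26 hops' cost.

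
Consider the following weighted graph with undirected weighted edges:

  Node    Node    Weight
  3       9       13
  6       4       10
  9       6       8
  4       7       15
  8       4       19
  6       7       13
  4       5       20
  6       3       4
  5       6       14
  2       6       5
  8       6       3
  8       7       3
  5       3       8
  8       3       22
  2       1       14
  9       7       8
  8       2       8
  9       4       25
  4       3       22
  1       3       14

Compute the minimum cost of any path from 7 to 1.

Enumerating some paths:
7–8–6–3–1: 3+3+4+14 = 24
7–8–6–2–1: 3+3+5+14 = 25
Cheapest is 7–8–6–3–1 at 24.

24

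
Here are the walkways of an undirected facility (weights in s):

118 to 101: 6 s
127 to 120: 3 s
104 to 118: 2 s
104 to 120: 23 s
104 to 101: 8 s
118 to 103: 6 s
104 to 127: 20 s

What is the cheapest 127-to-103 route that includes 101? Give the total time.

40 s

Shortest 127→101: 127–104–101 = 28
Shortest 101→103: 101–118–103 = 12
Total via 101: 28 + 12 = 40 s.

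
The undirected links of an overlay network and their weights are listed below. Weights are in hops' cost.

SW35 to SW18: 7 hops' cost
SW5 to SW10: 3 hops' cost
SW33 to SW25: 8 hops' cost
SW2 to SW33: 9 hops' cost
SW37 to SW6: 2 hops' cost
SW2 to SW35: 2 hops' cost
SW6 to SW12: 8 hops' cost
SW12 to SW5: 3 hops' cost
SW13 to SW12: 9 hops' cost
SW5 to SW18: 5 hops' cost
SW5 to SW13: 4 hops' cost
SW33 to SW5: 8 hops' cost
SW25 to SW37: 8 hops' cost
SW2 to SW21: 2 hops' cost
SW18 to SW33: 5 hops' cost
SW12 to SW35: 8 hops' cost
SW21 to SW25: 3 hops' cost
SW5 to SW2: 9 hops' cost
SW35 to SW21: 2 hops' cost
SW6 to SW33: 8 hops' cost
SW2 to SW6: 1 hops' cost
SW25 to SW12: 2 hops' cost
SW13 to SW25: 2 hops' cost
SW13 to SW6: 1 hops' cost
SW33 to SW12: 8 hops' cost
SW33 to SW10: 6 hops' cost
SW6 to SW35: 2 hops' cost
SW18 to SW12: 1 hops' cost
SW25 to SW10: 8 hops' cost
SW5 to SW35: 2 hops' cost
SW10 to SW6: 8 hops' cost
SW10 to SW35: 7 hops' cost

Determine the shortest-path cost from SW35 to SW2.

2 hops' cost

Candidate routes:
SW35 - SW2: 2 = 2
SW35 - SW6 - SW2: 2+1 = 3
SW35 - SW21 - SW2: 2+2 = 4
The minimum is 2 hops' cost via SW35 - SW2.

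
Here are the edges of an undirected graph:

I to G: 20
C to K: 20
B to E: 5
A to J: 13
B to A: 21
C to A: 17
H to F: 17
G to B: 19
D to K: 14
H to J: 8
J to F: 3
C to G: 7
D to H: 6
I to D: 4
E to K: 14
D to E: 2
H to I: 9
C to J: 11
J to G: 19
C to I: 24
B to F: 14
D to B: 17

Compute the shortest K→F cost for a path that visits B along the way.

33

Shortest K→B: K–E–B = 19
Shortest B→F: B–F = 14
Total via B: 19 + 14 = 33.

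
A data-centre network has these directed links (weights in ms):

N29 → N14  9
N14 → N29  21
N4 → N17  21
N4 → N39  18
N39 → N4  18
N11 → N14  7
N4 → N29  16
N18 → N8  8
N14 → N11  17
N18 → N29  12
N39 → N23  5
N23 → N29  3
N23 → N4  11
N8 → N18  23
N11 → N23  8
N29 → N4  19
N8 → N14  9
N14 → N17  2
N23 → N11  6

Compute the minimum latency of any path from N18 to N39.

49 ms

Shortest distances from N18:
N18: 0
N8: 8  (via N18)
N29: 12  (via N18)
N14: 17  (via N8)
N17: 19  (via N14)
N4: 31  (via N29)
N11: 34  (via N14)
N23: 42  (via N11)
N39: 49  (via N4)
Shortest route: N18 → N29 → N4 → N39 = 49 ms.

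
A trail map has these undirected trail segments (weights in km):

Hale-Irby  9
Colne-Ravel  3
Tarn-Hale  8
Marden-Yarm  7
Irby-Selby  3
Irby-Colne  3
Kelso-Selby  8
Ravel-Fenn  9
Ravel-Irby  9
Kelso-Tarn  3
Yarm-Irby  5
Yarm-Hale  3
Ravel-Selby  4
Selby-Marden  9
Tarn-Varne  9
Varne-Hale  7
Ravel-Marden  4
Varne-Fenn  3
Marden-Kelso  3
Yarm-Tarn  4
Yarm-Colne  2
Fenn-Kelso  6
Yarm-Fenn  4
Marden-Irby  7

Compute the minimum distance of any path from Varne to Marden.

12 km

Shortest distances from Varne:
Varne: 0
Fenn: 3  (via Varne)
Yarm: 7  (via Fenn)
Hale: 7  (via Varne)
Tarn: 9  (via Varne)
Kelso: 9  (via Fenn)
Colne: 9  (via Yarm)
Irby: 12  (via Yarm)
Marden: 12  (via Kelso)
Shortest route: Varne → Fenn → Kelso → Marden = 12 km.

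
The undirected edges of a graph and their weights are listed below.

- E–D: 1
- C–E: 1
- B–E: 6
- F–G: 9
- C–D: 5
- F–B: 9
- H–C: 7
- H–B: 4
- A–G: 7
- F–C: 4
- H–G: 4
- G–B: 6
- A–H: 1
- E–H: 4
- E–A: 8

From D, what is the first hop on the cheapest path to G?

E

Compare a few routes:
D → E → C → H → G: 1+1+7+4 = 13
D → E → H → G: 1+4+4 = 9
The minimum is 9 via D → E → H → G.
So from D the first move is to E.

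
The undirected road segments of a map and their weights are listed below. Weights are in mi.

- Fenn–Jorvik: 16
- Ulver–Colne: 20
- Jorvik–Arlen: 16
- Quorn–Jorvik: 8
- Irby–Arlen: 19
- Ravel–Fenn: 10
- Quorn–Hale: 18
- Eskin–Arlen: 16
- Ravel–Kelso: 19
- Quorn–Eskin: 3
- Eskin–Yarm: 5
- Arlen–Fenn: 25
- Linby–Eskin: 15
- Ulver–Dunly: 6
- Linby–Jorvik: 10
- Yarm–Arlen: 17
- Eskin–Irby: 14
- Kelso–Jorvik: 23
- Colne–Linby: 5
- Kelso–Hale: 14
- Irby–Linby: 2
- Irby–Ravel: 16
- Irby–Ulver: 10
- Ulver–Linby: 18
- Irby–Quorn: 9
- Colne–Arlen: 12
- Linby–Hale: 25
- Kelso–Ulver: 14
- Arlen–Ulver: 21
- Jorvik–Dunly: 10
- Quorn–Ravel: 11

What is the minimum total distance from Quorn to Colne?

16 mi

Candidate routes:
Quorn–Jorvik–Linby–Colne: 8+10+5 = 23
Quorn–Irby–Linby–Colne: 9+2+5 = 16
Cheapest is Quorn–Irby–Linby–Colne at 16 mi.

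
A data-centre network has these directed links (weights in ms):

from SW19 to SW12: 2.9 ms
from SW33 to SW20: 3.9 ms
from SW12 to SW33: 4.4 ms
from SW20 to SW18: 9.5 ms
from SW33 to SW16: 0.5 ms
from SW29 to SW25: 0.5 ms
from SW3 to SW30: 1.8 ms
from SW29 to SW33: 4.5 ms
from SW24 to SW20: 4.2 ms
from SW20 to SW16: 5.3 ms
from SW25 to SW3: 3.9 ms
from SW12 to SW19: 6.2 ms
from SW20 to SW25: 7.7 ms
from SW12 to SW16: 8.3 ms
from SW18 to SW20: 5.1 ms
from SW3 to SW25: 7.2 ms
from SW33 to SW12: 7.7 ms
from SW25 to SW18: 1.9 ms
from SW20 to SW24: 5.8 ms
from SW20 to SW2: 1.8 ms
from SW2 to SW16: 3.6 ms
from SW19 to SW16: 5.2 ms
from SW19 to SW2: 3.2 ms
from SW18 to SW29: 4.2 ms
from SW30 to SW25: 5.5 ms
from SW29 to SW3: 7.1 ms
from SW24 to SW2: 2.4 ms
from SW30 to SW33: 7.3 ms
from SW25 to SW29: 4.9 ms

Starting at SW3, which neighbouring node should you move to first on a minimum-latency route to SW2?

SW30

Enumerating some paths:
SW3 - SW30 - SW33 - SW20 - SW2: 1.8+7.3+3.9+1.8 = 14.8
SW3 - SW25 - SW18 - SW20 - SW2: 7.2+1.9+5.1+1.8 = 16
Cheapest is SW3 - SW30 - SW33 - SW20 - SW2 at 14.8 ms.
So from SW3 the first move is to SW30.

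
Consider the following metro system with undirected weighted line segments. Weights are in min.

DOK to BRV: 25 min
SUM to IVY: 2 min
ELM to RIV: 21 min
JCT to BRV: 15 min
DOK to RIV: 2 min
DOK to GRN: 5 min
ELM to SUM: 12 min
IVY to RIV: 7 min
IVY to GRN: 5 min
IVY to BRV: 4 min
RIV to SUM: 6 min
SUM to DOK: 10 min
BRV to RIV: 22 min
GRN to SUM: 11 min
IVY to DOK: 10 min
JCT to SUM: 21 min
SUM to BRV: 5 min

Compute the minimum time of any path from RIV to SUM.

Candidate routes:
RIV - SUM: 6 = 6
RIV - DOK - SUM: 2+10 = 12
RIV - DOK - IVY - SUM: 2+10+2 = 14
RIV - IVY - SUM: 7+2 = 9
Cheapest is RIV - SUM at 6 min.

6 min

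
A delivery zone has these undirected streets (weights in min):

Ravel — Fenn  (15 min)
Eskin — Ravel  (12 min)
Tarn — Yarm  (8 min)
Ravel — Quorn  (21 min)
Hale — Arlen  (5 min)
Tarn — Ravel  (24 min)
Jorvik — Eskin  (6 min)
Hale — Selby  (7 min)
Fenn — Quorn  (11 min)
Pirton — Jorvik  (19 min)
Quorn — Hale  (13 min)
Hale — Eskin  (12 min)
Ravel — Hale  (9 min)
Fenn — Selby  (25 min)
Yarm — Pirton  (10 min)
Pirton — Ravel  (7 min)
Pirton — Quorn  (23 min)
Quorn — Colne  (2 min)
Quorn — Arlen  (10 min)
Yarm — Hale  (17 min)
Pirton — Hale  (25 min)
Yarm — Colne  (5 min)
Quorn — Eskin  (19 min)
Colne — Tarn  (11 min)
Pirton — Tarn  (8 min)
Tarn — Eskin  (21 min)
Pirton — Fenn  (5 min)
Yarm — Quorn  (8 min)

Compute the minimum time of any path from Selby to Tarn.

31 min

Enumerating some paths:
Selby → Hale → Quorn → Colne → Tarn: 7+13+2+11 = 33
Selby → Hale → Quorn → Colne → Yarm → Tarn: 7+13+2+5+8 = 35
Selby → Hale → Ravel → Pirton → Tarn: 7+9+7+8 = 31
Selby → Hale → Yarm → Tarn: 7+17+8 = 32
The minimum is 31 min via Selby → Hale → Ravel → Pirton → Tarn.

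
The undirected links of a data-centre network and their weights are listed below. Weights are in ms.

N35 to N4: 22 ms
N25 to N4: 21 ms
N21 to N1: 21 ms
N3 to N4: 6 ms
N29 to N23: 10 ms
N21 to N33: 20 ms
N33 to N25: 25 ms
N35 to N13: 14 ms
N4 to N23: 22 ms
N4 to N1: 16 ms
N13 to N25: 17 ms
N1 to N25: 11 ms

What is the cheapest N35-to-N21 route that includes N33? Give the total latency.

Best N35 to N33: N35–N13–N25–N33 costing 56
Best N33 to N21: N33–N21 costing 20
Total via N33: 56 + 20 = 76 ms.

76 ms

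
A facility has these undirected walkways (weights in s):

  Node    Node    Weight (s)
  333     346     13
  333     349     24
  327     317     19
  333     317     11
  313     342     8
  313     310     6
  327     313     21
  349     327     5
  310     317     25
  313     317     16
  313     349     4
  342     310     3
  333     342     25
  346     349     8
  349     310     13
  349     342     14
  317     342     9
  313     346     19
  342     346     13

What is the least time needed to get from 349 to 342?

12 s

Compare a few routes:
349 - 342: 14 = 14
349 - 313 - 342: 4+8 = 12
349 - 313 - 310 - 342: 4+6+3 = 13
349 - 310 - 342: 13+3 = 16
Cheapest is 349 - 313 - 342 at 12 s.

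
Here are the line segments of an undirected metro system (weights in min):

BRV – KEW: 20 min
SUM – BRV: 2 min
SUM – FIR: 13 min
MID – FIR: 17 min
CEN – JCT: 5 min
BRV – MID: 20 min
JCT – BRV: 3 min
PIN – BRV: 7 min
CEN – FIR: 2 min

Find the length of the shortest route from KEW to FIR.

Enumerating some paths:
KEW–BRV–MID–FIR: 20+20+17 = 57
KEW–BRV–JCT–CEN–FIR: 20+3+5+2 = 30
KEW–BRV–SUM–FIR: 20+2+13 = 35
Cheapest is KEW–BRV–JCT–CEN–FIR at 30 min.

30 min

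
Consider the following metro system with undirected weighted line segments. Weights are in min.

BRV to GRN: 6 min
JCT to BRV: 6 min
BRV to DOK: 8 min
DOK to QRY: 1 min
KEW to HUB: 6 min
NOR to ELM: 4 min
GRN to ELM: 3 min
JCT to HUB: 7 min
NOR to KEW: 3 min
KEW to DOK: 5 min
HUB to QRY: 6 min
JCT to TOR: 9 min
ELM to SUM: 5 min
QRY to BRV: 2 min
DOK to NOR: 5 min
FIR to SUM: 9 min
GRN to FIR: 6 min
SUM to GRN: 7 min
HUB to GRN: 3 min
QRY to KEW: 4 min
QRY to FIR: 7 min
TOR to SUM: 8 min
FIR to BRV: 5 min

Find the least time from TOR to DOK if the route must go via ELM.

22 min

Shortest TOR→ELM: TOR → SUM → ELM = 13
Best ELM to DOK: ELM → NOR → DOK costing 9
Total via ELM: 13 + 9 = 22 min.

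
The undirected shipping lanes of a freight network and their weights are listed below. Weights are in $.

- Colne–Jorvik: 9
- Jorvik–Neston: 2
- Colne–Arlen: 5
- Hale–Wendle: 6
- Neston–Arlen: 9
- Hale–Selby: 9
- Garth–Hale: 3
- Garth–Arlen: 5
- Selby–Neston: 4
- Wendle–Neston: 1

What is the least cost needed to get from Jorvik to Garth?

Settle nodes by increasing distance from Jorvik:
Jorvik: 0
Neston: 2  (via Jorvik)
Wendle: 3  (via Neston)
Selby: 6  (via Neston)
Hale: 9  (via Wendle)
Colne: 9  (via Jorvik)
Arlen: 11  (via Neston)
Garth: 12  (via Hale)
Shortest route: Jorvik → Neston → Wendle → Hale → Garth = $12.

$12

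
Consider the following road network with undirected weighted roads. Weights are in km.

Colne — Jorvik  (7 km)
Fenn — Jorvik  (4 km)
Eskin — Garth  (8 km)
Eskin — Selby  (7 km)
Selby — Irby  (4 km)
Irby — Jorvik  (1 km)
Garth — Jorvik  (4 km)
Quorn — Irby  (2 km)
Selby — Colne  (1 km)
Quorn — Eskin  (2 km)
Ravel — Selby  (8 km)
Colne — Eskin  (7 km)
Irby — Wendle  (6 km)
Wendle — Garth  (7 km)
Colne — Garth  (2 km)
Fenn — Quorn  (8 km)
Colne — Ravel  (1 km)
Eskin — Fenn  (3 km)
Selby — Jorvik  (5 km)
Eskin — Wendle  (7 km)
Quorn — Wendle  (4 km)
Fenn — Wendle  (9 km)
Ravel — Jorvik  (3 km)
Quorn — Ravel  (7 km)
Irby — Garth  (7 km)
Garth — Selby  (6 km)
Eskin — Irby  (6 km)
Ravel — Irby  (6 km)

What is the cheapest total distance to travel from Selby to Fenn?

Compare a few routes:
Selby–Jorvik–Fenn: 5+4 = 9
Selby–Eskin–Fenn: 7+3 = 10
Selby–Colne–Garth–Jorvik–Fenn: 1+2+4+4 = 11
The minimum is 9 km via Selby–Jorvik–Fenn.

9 km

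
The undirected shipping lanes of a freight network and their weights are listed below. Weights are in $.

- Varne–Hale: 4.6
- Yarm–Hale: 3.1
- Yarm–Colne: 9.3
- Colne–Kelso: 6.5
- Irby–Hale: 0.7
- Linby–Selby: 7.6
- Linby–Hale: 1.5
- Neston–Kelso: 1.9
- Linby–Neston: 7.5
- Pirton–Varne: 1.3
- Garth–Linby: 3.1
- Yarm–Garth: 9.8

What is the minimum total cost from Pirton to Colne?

$18.3

Shortest distances from Pirton:
Pirton: 0
Varne: 1.3  (via Pirton)
Hale: 5.9  (via Varne)
Irby: 6.6  (via Hale)
Linby: 7.4  (via Hale)
Yarm: 9  (via Hale)
Garth: 10.5  (via Linby)
Neston: 14.9  (via Linby)
Selby: 15  (via Linby)
Kelso: 16.8  (via Neston)
Colne: 18.3  (via Yarm)
Shortest route: Pirton → Varne → Hale → Yarm → Colne = $18.3.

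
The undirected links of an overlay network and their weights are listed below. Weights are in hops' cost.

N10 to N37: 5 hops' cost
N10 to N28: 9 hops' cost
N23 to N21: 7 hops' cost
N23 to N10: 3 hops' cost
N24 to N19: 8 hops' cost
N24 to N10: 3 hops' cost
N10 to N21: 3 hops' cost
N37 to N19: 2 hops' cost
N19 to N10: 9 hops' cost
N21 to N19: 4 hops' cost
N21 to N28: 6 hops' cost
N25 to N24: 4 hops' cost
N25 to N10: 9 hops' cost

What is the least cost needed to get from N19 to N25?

12 hops' cost

Compare a few routes:
N19 - N21 - N10 - N24 - N25: 4+3+3+4 = 14
N19 - N37 - N10 - N24 - N25: 2+5+3+4 = 14
N19 - N24 - N25: 8+4 = 12
The minimum is 12 hops' cost via N19 - N24 - N25.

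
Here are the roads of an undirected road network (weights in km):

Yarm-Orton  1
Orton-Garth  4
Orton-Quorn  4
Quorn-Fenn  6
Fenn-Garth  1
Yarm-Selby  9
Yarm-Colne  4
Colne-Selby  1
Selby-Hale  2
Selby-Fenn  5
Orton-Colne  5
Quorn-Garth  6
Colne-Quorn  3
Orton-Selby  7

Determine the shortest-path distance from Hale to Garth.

Compare a few routes:
Hale → Selby → Fenn → Garth: 2+5+1 = 8
Hale → Selby → Colne → Yarm → Orton → Garth: 2+1+4+1+4 = 12
The minimum is 8 km via Hale → Selby → Fenn → Garth.

8 km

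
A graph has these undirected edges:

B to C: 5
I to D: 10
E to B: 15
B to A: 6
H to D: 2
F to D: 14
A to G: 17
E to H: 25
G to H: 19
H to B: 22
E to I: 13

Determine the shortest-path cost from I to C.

33

Enumerating some paths:
I → D → H → B → C: 10+2+22+5 = 39
I → E → B → C: 13+15+5 = 33
I → D → H → E → B → C: 10+2+25+15+5 = 57
The minimum is 33 via I → E → B → C.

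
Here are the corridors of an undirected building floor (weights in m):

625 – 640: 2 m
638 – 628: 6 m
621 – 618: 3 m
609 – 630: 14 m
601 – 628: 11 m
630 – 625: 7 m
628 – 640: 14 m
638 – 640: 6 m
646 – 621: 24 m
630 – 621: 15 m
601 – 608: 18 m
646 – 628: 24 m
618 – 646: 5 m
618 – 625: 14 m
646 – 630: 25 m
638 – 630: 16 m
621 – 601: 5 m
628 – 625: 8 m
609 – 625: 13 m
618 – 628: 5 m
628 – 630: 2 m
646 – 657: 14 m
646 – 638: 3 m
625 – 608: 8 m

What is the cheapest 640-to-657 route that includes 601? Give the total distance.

Shortest 640→601: 640–625–628–601 = 21
Best 601 to 657: 601–621–618–646–657 costing 27
Total via 601: 21 + 27 = 48 m.

48 m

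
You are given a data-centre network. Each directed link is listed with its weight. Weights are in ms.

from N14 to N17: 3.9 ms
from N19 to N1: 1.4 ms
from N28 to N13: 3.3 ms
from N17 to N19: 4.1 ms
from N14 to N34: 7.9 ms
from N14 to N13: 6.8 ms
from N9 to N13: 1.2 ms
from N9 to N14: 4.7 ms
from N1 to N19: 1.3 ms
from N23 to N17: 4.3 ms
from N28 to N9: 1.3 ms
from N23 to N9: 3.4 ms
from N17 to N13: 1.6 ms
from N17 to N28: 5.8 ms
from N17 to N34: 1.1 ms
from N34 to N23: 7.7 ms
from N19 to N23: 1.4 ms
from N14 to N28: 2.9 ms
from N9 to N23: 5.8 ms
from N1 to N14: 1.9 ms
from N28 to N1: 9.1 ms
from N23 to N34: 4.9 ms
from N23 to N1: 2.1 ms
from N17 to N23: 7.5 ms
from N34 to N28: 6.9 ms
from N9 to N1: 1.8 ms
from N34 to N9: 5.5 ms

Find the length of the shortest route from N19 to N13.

Shortest distances from N19:
N19: 0
N23: 1.4  (via N19)
N1: 1.4  (via N19)
N14: 3.3  (via N1)
N9: 4.8  (via N23)
N17: 5.7  (via N23)
N13: 6  (via N9)
Shortest route: N19–N23–N9–N13 = 6 ms.

6 ms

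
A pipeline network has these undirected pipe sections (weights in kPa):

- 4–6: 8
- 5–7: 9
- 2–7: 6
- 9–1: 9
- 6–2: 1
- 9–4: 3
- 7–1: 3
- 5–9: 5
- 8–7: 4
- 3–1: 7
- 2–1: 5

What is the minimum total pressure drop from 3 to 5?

Compare a few routes:
3 → 1 → 2 → 7 → 5: 7+5+6+9 = 27
3 → 1 → 9 → 5: 7+9+5 = 21
3 → 1 → 7 → 5: 7+3+9 = 19
Cheapest is 3 → 1 → 7 → 5 at 19 kPa.

19 kPa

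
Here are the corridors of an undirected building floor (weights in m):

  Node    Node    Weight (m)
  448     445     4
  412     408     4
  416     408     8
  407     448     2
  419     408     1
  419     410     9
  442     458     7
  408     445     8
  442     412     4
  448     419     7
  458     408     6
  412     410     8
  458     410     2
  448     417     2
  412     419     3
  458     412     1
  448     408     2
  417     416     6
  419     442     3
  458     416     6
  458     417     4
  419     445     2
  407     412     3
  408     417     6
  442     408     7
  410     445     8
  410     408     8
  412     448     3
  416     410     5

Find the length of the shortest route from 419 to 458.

4 m

Candidate routes:
419 - 408 - 448 - 412 - 458: 1+2+3+1 = 7
419 - 408 - 458: 1+6 = 7
419 - 412 - 458: 3+1 = 4
419 - 408 - 412 - 458: 1+4+1 = 6
Cheapest is 419 - 412 - 458 at 4 m.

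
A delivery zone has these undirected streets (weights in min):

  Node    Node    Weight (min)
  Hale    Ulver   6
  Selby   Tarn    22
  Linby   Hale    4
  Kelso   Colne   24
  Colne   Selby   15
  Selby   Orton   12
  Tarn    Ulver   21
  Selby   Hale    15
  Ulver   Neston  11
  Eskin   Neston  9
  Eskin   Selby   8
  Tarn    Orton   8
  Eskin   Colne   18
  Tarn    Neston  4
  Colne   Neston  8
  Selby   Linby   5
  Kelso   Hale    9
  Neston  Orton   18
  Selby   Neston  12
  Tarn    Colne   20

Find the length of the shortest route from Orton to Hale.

Enumerating some paths:
Orton–Selby–Linby–Hale: 12+5+4 = 21
Orton–Selby–Hale: 12+15 = 27
Cheapest is Orton–Selby–Linby–Hale at 21 min.

21 min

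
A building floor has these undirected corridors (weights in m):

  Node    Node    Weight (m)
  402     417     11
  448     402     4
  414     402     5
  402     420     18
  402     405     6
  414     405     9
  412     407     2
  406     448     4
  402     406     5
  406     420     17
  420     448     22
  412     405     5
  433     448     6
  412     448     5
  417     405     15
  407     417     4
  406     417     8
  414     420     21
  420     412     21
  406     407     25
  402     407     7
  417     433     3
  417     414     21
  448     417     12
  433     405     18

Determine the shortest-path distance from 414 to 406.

10 m

Shortest distances from 414:
414: 0
402: 5  (via 414)
448: 9  (via 402)
405: 9  (via 414)
406: 10  (via 402)
Shortest route: 414 → 402 → 406 = 10 m.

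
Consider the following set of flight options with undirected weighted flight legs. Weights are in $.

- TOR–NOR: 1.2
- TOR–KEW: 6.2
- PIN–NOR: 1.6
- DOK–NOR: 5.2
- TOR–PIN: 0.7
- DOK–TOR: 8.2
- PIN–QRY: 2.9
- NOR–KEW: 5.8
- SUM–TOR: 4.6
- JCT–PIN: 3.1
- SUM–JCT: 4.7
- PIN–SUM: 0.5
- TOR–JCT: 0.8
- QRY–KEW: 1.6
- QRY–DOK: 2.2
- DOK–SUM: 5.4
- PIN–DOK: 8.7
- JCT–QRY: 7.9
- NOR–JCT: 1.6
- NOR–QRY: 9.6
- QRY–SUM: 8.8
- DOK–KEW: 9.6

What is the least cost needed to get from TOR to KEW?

$5.2

Compare a few routes:
TOR–NOR–KEW: 1.2+5.8 = 7
TOR–PIN–QRY–KEW: 0.7+2.9+1.6 = 5.2
TOR–KEW: 6.2 = 6.2
The minimum is $5.2 via TOR–PIN–QRY–KEW.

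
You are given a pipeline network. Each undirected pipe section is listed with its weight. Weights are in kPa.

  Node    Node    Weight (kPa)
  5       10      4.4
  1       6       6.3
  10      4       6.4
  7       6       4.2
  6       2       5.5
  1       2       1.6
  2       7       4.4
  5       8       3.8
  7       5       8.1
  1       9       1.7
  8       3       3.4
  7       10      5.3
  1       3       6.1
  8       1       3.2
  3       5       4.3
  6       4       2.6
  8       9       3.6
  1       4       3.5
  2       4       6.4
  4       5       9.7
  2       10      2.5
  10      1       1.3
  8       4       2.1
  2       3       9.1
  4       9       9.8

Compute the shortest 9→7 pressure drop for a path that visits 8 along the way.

12.5 kPa

Shortest 9→8: 9–8 = 3.6
Shortest 8→7: 8–4–6–7 = 8.9
Total via 8: 3.6 + 8.9 = 12.5 kPa.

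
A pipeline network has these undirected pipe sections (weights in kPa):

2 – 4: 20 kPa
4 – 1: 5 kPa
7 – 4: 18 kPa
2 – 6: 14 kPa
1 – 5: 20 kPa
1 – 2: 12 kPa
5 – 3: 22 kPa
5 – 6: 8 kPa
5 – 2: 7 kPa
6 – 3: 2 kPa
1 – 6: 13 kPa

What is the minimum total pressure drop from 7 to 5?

Enumerating some paths:
7 → 4 → 1 → 5: 18+5+20 = 43
7 → 4 → 1 → 6 → 5: 18+5+13+8 = 44
7 → 4 → 1 → 2 → 5: 18+5+12+7 = 42
Cheapest is 7 → 4 → 1 → 2 → 5 at 42 kPa.

42 kPa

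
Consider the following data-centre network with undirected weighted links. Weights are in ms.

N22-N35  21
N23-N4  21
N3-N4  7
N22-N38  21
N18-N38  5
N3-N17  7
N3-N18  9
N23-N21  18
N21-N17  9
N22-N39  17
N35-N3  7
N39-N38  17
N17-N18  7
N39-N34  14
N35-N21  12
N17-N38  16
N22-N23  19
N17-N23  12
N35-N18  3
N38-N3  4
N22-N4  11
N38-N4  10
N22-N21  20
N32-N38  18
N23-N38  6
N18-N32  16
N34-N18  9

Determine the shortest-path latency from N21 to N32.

31 ms

Compare a few routes:
N21–N35–N18–N32: 12+3+16 = 31
N21–N35–N18–N38–N32: 12+3+5+18 = 38
N21–N17–N18–N32: 9+7+16 = 32
The minimum is 31 ms via N21–N35–N18–N32.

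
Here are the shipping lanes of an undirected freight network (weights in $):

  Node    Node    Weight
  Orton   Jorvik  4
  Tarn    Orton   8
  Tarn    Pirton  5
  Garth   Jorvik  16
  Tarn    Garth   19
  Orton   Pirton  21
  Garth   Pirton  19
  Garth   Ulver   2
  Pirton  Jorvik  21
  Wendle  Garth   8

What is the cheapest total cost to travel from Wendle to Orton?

Running Dijkstra from Wendle:
Wendle: 0
Garth: 8  (via Wendle)
Ulver: 10  (via Garth)
Jorvik: 24  (via Garth)
Tarn: 27  (via Garth)
Pirton: 27  (via Garth)
Orton: 28  (via Jorvik)
Shortest route: Wendle–Garth–Jorvik–Orton = $28.

$28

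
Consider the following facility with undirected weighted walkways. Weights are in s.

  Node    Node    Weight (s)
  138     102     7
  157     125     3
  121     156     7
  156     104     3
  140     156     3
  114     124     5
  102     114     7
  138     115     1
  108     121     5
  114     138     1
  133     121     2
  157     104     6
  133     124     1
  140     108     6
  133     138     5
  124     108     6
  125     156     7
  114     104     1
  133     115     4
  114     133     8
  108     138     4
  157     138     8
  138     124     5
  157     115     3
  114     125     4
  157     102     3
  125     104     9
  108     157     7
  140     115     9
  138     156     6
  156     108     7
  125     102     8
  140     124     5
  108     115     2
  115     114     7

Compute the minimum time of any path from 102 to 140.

Settle nodes by increasing distance from 102:
102: 0
157: 3  (via 102)
115: 6  (via 157)
125: 6  (via 157)
138: 7  (via 102)
114: 7  (via 102)
104: 8  (via 114)
108: 8  (via 115)
133: 10  (via 115)
124: 11  (via 133)
156: 11  (via 104)
121: 12  (via 133)
140: 14  (via 108)
Shortest route: 102–157–115–108–140 = 14 s.

14 s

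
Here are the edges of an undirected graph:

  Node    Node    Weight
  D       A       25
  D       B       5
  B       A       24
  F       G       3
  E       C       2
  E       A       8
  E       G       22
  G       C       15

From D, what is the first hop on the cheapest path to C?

A

Enumerating some paths:
D → A → E → G → C: 25+8+22+15 = 70
D → B → A → E → C: 5+24+8+2 = 39
D → A → E → C: 25+8+2 = 35
Cheapest is D → A → E → C at 35.
So from D the first move is to A.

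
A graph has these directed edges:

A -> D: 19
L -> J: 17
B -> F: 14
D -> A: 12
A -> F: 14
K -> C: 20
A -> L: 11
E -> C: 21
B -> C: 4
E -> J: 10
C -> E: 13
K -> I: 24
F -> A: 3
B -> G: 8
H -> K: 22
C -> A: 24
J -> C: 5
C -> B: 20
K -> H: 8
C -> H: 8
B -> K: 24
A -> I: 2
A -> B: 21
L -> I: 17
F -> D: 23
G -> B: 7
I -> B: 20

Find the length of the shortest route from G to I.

26

Candidate routes:
G → B → F → A → L → I: 7+14+3+11+17 = 52
G → B → F → A → I: 7+14+3+2 = 26
G → B → K → I: 7+24+24 = 55
G → B → C → A → I: 7+4+24+2 = 37
Cheapest is G → B → F → A → I at 26.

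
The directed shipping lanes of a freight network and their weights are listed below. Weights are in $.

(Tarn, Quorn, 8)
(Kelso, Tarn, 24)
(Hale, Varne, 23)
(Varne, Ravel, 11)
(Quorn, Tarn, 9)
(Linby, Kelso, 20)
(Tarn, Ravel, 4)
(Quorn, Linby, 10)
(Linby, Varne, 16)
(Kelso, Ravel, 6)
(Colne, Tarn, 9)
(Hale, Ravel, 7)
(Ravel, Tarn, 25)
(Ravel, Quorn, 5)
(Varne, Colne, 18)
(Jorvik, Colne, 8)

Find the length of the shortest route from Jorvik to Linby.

$35

Running Dijkstra from Jorvik:
Jorvik: 0
Colne: 8  (via Jorvik)
Tarn: 17  (via Colne)
Ravel: 21  (via Tarn)
Quorn: 25  (via Tarn)
Linby: 35  (via Quorn)
Shortest route: Jorvik–Colne–Tarn–Quorn–Linby = $35.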